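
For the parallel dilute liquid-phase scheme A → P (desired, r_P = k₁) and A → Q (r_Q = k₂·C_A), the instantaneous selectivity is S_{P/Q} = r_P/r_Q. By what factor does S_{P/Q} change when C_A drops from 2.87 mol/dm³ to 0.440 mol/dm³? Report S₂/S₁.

S_{P/Q} = (k₁/k₂)·C_A⁻¹, so S₂/S₁ = (C_{A,2}/C_{A,1})⁻¹.
= 2.87/0.440 = 6.52.

6.52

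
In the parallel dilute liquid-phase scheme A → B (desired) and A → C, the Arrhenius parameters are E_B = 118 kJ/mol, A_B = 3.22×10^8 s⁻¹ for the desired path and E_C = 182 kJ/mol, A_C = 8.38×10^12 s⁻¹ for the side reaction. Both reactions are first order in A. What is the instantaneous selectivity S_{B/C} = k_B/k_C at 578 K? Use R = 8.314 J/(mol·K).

23.4

With equal orders, S_{B/C} = k_B/k_C = (A_B/A_C)·exp[(E_C−E_B)/(RT)].
(E_C−E_B)/(RT) = (182−118)×10³/(8.314×578) = 64000/4805 = 13.32.
k_B/k_C = (3.22×10^8/8.38×10^12)·exp(13.32) = 3.842×10^-5 × 6.081×10^5 = 23.4.
Since E_B < E_C, lowering the temperature improves selectivity toward B.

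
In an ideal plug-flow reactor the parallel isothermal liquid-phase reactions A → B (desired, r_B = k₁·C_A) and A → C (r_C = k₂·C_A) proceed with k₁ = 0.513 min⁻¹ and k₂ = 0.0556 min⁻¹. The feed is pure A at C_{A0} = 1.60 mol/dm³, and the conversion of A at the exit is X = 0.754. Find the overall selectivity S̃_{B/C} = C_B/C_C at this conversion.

9.23

C_A = C_{A0}(1−X) = 0.3936 mol/dm³.
Both paths are first order in A, so the instantaneous fraction to B is constant: dC_B/d(−C_A) = k₁/(k₁+k₂) = 0.9022.
C_B = 0.9022·(C_{A0}−C_A) = 0.9022×1.206 = 1.09 mol/dm³.
C_C = (C_{A0}−C_A)−C_B = 0.1180 mol/dm³; S̃_{B/C} = 1.088/0.1180 = 9.23.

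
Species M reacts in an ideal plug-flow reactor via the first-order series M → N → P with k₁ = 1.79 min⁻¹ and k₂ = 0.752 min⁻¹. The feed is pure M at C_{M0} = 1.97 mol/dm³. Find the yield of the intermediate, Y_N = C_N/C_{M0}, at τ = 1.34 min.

0.473

Solving the coupled first-order balances gives C_N(τ) = [k₁/(k₂−k₁)]·C_{M0}·(e^(−k₁τ) − e^(−k₂τ)).
e^(−k₁τ) = e^(−1.79×1.34) = e^(−2.399) = 0.09085; e^(−k₂τ) = e^(−1.008) = 0.3651.
C_N = 1.79×1.97/(0.752−1.79) × (0.09085−0.3651) = (-3.397)×(-0.2742) = 0.9316 mol/dm³.
Y_N = C_N/C_{M0} = 0.9316/1.97 = 0.473.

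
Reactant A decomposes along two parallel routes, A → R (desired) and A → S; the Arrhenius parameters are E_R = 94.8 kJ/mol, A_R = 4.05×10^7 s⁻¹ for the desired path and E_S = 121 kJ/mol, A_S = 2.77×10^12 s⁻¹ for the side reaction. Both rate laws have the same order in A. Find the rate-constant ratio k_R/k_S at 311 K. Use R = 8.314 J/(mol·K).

k_R/k_S = (A_R/A_S)·exp[−(E_R−E_S)/(RT)] = (A_R/A_S)·exp[(E_S−E_R)/(RT)].
(E_S−E_R)/(RT) = (121−94.8)×10³/(8.314×311) = 26200/2586 = 10.13.
k_R/k_S = (4.05×10^7/2.77×10^12)·exp(10.13) = 1.462×10^-5 × 25156 = 0.368.

0.368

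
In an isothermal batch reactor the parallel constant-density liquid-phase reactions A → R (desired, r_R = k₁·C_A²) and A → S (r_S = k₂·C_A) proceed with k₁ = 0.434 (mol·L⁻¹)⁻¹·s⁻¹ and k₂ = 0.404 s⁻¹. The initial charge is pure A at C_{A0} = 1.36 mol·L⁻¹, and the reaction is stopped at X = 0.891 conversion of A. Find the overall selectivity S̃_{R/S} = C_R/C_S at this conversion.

0.729

C_A = C_{A0}(1−X) = 0.1482 mol·L⁻¹.
Along a PFR/batch, dC_S/dC_A = −r_S/(r_R+r_S) = −k₂/(k₂+k₁·C_A).
Integrating from C_{A0} to C_A: C_S = (0.404/0.434)·ln[(0.404+0.434·1.36)/(0.404+0.434·0.148)] = 0.9309·ln(0.9942/0.4683) = 0.7008 mol·L⁻¹.
Then C_R = (C_{A0}−C_A) − C_S = 1.212 − 0.7008 = 0.5110 mol·L⁻¹.
S̃_{R/S} = C_R/C_S = 0.5110/0.7008 = 0.729.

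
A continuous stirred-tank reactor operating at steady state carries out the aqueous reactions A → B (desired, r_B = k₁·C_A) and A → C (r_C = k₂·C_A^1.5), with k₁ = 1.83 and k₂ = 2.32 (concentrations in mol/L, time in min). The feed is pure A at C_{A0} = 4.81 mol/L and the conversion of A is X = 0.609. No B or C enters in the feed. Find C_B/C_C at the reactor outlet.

Exit C_A = C_{A0}(1−X) = 4.81×0.391 = 1.881 mol/L.
A CSTR operates uniformly at the exit composition, giving r_B = 3.442 and r_C = 5.984 (each k·C_A^n at C_A = 1.881).
Overall selectivity = C_B/C_C = r_Bτ/(r_Cτ) = r_B/r_C = 0.575.

0.575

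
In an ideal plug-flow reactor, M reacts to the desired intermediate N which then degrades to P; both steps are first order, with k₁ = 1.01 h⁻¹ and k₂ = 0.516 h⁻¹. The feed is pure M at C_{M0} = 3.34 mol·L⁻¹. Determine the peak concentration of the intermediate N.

1.66 mol·L⁻¹

Evaluating C_N at τ_opt = ln(k₂/k₁)/(k₂−k₁) gives C_{N,max}/C_{M0} = (k₁/k₂)^[k₂/(k₂−k₁)].
= (1.01/0.516)^(0.516/(0.516−1.01)) = (1.957)^(-1.045) = 0.4958.
C_{N,max} = 0.4958×3.34 = 1.66 mol·L⁻¹.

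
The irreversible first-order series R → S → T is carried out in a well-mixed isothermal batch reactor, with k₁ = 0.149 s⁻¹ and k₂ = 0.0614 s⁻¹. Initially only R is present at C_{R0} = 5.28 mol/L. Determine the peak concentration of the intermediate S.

2.84 mol/L

For a first-order series the maximum intermediate yield is C_{S,max}/C_{R0} = (k₁/k₂)^[k₂/(k₂−k₁)].
= (0.149/0.0614)^(0.0614/(0.0614−0.149)) = (2.427)^(-0.7009) = 0.5372.
C_{S,max} = 0.5372×5.28 = 2.84 mol/L.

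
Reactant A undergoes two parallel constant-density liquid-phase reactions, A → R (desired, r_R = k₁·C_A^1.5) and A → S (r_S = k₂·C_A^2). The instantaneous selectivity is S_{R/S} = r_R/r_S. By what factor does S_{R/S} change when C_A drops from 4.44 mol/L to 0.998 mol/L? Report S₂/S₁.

S_{R/S} = (k₁/k₂)·C_A^-0.5, so S₂/S₁ = (C_{A,2}/C_{A,1})^-0.5.
= (0.998/4.44)^(-0.5) = (0.2248)^(-0.5) = 2.11.

2.11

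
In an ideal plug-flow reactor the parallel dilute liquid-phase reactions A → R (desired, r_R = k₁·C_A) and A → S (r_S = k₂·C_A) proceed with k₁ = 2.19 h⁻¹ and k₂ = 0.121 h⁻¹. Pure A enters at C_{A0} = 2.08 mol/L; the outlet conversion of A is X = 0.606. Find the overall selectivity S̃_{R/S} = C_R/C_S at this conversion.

18.1

C_A = C_{A0}(1−X) = 0.8195 mol/L.
Both paths are first order in A, so the instantaneous fraction to R is constant: dC_R/d(−C_A) = k₁/(k₁+k₂) = 0.9476.
C_R = 0.9476·(C_{A0}−C_A) = 0.9476×1.260 = 1.19 mol/L.
C_S = (C_{A0}−C_A)−C_R = 0.06600 mol/L; S̃_{R/S} = 1.194/0.06600 = 18.1.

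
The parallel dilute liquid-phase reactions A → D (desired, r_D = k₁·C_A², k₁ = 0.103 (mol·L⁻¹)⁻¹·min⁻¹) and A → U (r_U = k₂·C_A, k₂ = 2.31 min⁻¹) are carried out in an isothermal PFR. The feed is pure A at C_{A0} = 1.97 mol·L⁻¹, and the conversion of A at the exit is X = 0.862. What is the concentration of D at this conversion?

0.0801 mol·L⁻¹

C_A = C_{A0}(1−X) = 0.2719 mol·L⁻¹.
Along a PFR/batch, dC_U/dC_A = −r_U/(r_D+r_U) = −k₂/(k₂+k₁·C_A).
Integrating from C_{A0} to C_A: C_U = (2.31/0.103)·ln[(2.31+0.103·1.97)/(2.31+0.103·0.272)] = 22.43·ln(2.513/2.338) = 1.618 mol·L⁻¹.
Then C_D = (C_{A0}−C_A) − C_U = 1.698 − 1.618 = 0.08013 mol·L⁻¹.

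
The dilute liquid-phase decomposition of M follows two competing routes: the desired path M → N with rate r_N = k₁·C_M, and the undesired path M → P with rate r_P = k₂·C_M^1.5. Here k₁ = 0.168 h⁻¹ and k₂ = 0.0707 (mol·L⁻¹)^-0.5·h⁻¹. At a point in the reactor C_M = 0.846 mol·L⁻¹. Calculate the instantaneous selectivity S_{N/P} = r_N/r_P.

S_{N/P} = r_N/r_P = (k₁·C_M)/(k₂·C_M^1.5) = (k₁/k₂)·C_M^-0.5.
= (0.168×0.8460) / (0.0707×0.8460^1.5) = 0.1421/0.05501 = 2.58.

2.58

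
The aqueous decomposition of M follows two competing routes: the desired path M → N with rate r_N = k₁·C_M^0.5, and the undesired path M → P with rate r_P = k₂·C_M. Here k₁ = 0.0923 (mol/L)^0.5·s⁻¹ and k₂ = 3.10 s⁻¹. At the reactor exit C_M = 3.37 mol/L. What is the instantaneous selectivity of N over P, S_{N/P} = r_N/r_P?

0.0162

S_{N/P} = r_N/r_P = (k₁·C_M^0.5)/(k₂·C_M) = (k₁/k₂)·C_M^-0.5.
= (0.0923×3.370^0.5) / (3.10×3.370) = 0.1694/10.45 = 0.0162.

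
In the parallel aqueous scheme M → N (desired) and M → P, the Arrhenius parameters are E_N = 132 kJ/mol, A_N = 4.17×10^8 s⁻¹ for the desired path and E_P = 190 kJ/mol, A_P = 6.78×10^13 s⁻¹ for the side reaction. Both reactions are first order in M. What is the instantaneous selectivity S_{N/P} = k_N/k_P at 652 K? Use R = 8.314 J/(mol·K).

0.273

With equal orders, S_{N/P} = k_N/k_P = (A_N/A_P)·exp[(E_P−E_N)/(RT)].
(E_P−E_N)/(RT) = (190−132)×10³/(8.314×652) = 58000/5421 = 10.70.
k_N/k_P = (4.17×10^8/6.78×10^13)·exp(10.70) = 6.150×10^-6 × 44341 = 0.273.
Since E_N < E_P, lowering the temperature improves selectivity toward N.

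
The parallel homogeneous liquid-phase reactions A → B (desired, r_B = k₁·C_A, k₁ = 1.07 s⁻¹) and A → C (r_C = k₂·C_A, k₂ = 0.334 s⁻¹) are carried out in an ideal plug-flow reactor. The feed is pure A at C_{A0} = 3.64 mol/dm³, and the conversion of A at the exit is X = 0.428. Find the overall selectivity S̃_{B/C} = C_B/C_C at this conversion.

C_A = C_{A0}(1−X) = 2.082 mol/dm³.
Both paths are first order in A, so the instantaneous fraction to B is constant: dC_B/d(−C_A) = k₁/(k₁+k₂) = 0.7621.
C_B = 0.7621·(C_{A0}−C_A) = 0.7621×1.558 = 1.19 mol/dm³.
C_C = (C_{A0}−C_A)−C_B = 0.3706 mol/dm³; S̃_{B/C} = 1.187/0.3706 = 3.20.

3.20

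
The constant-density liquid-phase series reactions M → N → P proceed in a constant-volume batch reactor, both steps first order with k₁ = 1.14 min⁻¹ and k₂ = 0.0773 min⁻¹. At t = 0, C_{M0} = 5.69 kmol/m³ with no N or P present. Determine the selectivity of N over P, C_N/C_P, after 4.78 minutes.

For first-order series with pure M initially, C_N(t) = k₁C_{M0}/(k₂−k₁)·(e^(−k₁t) − e^(−k₂t)).
e^(−k₁t) = e^(−1.14×4.78) = e^(−5.449) = 0.004300; e^(−k₂t) = e^(−0.3695) = 0.6911.
C_N = 1.14×5.69/(0.0773−1.14) × (0.004300−0.6911) = (-6.104)×(-0.6868) = 4.192 kmol/m³.
C_M = C_{M0}e^(−k₁t) = 0.02447 kmol/m³, so C_P = C_{M0}−C_M−C_N = 1.473 kmol/m³; C_N/C_P = 2.84.

2.84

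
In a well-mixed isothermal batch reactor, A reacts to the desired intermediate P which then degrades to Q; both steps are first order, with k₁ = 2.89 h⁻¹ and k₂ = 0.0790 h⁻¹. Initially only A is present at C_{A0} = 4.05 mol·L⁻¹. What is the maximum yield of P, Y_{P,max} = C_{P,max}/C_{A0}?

0.904

For a first-order series the maximum intermediate yield is C_{P,max}/C_{A0} = (k₁/k₂)^[k₂/(k₂−k₁)].
= (2.89/0.0790)^(0.0790/(0.0790−2.89)) = (36.58)^(-0.02810) = 0.9038.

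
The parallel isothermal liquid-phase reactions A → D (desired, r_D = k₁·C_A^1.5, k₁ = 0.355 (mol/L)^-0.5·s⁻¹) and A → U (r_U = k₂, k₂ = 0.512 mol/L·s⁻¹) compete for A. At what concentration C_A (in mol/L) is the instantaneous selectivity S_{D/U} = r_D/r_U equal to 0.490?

0.793 mol/L

S_{D/U} = (k₁/k₂)·C_A^1.5 ⇒ C_A = (S·k₂/k₁)^(1/1.5).
= (0.490×0.512/0.355)^(0.6667) = (0.7067)^(0.6667) = 0.793 mol/L.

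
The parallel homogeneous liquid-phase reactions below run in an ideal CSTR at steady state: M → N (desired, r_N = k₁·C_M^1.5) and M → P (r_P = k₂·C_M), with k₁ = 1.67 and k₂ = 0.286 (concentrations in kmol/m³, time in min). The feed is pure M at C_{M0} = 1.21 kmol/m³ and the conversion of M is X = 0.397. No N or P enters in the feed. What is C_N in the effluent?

0.400 kmol/m³

Exit C_M = C_{M0}(1−X) = 1.21×0.603 = 0.7296 kmol/m³.
Rates in a CSTR are evaluated at the outlet concentration: r_N = 1.67×0.7296^1.5 = 1.041, r_P = 0.286×0.7296 = 0.2087.
Fraction of consumed M going to N: r_N/(r_N+r_P) = 0.8330.
C_N = 0.8330·C_{M0}·X = 0.8330×1.21×0.397 = 0.400 kmol/m³.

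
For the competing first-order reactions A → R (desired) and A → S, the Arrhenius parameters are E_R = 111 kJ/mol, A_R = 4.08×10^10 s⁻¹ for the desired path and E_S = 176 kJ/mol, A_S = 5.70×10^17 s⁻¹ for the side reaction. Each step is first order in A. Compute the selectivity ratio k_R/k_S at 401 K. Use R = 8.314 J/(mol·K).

21.0

k_R/k_S = (A_R/A_S)·exp[−(E_R−E_S)/(RT)] = (A_R/A_S)·exp[(E_S−E_R)/(RT)].
(E_S−E_R)/(RT) = (176−111)×10³/(8.314×401) = 65000/3334 = 19.50.
k_R/k_S = (4.08×10^10/5.70×10^17)·exp(19.50) = 7.158×10^-8 × 2.933×10^8 = 21.0.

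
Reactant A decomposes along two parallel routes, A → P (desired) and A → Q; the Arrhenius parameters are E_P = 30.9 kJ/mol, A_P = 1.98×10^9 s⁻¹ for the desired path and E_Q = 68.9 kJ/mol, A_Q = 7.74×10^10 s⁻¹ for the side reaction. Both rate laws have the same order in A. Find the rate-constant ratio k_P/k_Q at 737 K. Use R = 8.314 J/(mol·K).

12.6

k_P/k_Q = (A_P/A_Q)·exp[−(E_P−E_Q)/(RT)] = (A_P/A_Q)·exp[(E_Q−E_P)/(RT)].
(E_Q−E_P)/(RT) = (68.9−30.9)×10³/(8.314×737) = 38000/6127 = 6.202.
k_P/k_Q = (1.98×10^9/7.74×10^10)·exp(6.202) = 0.02558 × 493.6 = 12.6.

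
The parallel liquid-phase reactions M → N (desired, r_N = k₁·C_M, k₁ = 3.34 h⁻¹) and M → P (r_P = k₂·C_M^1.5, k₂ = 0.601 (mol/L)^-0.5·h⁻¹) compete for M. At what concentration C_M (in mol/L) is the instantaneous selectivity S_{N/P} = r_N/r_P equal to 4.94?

1.27 mol/L

S_{N/P} = (k₁/k₂)·C_M^-0.5 ⇒ C_M = (S·k₂/k₁)^(-2).
= (4.94×0.601/3.34)^(-2) = (0.8889)^(-2) = 1.27 mol/L.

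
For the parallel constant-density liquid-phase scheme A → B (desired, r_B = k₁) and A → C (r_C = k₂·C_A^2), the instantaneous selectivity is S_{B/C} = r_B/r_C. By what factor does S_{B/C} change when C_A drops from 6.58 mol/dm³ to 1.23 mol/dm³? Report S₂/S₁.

S_{B/C} = (k₁/k₂)·C_A^-2, so S₂/S₁ = (C_{A,2}/C_{A,1})^-2.
= (1.23/6.58)^(-2) = (0.1869)^(-2) = 28.6.
Selectivity toward B rises as C_A falls — low-concentration operation is favoured.

28.6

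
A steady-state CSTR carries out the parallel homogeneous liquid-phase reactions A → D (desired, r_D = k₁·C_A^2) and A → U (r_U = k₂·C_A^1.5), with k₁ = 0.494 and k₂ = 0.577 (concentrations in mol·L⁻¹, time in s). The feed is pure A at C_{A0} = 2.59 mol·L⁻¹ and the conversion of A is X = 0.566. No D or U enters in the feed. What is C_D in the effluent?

Exit C_A = C_{A0}(1−X) = 2.59×0.434 = 1.124 mol·L⁻¹.
In a CSTR the entire volume is at exit conditions, so r_D = 0.494×1.124^2 = 0.6242 and r_U = 0.577×1.124^1.5 = 0.6876.
Fraction of consumed A going to D: r_D/(r_D+r_U) = 0.4758.
C_D = 0.4758·C_{A0}·X = 0.4758×2.59×0.566 = 0.698 mol·L⁻¹.

0.698 mol·L⁻¹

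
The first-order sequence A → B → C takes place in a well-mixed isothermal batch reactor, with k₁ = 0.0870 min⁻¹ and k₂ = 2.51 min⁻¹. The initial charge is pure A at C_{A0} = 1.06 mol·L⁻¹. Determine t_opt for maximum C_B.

1.39 min

The intermediate peaks when r₁ = r₂, i.e. k₁e^(−k₁t) = k₂e^(−k₂t), giving t_opt = ln(k₂/k₁)/(k₂−k₁).
= ln(2.51/0.0870)/(2.51−0.0870) = ln(28.85)/2.423 = 3.362/2.423 = 1.39 min.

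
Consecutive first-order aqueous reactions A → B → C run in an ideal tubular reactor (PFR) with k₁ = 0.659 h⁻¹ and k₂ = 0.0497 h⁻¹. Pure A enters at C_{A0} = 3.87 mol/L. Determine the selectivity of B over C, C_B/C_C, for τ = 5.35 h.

4.60

Solving the coupled first-order balances gives C_B(τ) = [k₁/(k₂−k₁)]·C_{A0}·(e^(−k₁τ) − e^(−k₂τ)).
e^(−k₁τ) = e^(−0.659×5.35) = e^(−3.526) = 0.02943; e^(−k₂τ) = e^(−0.2659) = 0.7665.
C_B = 0.659×3.87/(0.0497−0.659) × (0.02943−0.7665) = (-4.186)×(-0.7371) = 3.085 mol/L.
C_A = C_{A0}e^(−k₁τ) = 0.1139 mol/L, so C_C = C_{A0}−C_A−C_B = 0.6709 mol/L; C_B/C_C = 4.60.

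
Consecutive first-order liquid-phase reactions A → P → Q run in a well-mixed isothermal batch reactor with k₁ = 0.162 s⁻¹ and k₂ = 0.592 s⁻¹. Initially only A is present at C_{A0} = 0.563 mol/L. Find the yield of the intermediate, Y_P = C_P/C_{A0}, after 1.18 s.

Solving the coupled first-order balances gives C_P(t) = [k₁/(k₂−k₁)]·C_{A0}·(e^(−k₁t) − e^(−k₂t)).
e^(−k₁t) = e^(−0.162×1.18) = e^(−0.1912) = 0.8260; e^(−k₂t) = e^(−0.6986) = 0.4973.
C_P = 0.162×0.563/(0.592−0.162) × (0.8260−0.4973) = 0.2121×0.3287 = 0.06972 mol/L.
Y_P = C_P/C_{A0} = 0.06972/0.563 = 0.124.

0.124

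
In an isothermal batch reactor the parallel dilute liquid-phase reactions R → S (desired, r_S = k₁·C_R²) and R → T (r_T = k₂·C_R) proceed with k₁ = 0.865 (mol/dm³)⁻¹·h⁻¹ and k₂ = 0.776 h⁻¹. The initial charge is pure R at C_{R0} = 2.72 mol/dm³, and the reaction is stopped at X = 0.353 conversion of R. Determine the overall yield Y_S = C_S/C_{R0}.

0.251

C_R = C_{R0}(1−X) = 1.760 mol/dm³.
Along a PFR/batch, dC_T/dC_R = −r_T/(r_S+r_T) = −k₂/(k₂+k₁·C_R).
Integrating from C_{R0} to C_R: C_T = (0.776/0.865)·ln[(0.776+0.865·2.72)/(0.776+0.865·1.76)] = 0.8971·ln(3.129/2.298) = 0.2768 mol/dm³.
Then C_S = (C_{R0}−C_R) − C_T = 0.9602 − 0.2768 = 0.6834 mol/dm³.
Y_S = C_S/C_{R0} = 0.6834/2.72 = 0.251.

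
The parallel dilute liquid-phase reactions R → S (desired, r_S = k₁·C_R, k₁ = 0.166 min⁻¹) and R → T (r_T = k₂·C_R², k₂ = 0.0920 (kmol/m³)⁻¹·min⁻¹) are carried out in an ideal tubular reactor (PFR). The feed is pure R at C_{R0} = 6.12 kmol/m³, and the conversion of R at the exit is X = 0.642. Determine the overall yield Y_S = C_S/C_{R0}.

C_R = C_{R0}(1−X) = 2.191 kmol/m³.
Along a PFR/batch, dC_S/dC_R = −r_S/(r_S+r_T) = −k₁/(k₁+k₂·C_R).
Integrating from C_{R0} to C_R: C_S = (0.166/0.0920)·ln[(0.166+0.0920·6.12)/(0.166+0.0920·2.19)] = 1.804·ln(0.7290/0.3676) = 1.236 kmol/m³.
Y_S = C_S/C_{R0} = 1.236/6.12 = 0.202.

0.202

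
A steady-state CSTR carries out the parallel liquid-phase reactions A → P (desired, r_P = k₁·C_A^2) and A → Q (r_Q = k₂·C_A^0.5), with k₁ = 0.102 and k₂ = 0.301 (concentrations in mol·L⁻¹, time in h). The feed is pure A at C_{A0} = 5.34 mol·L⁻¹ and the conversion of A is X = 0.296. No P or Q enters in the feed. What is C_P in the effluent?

Exit C_A = C_{A0}(1−X) = 5.34×0.704 = 3.759 mol·L⁻¹.
In a CSTR the entire volume is at exit conditions, so r_P = 0.102×3.759^2 = 1.442 and r_Q = 0.301×3.759^0.5 = 0.5836.
Fraction of consumed A going to P: r_P/(r_P+r_Q) = 0.7118.
C_P = 0.7118·C_{A0}·X = 0.7118×5.34×0.296 = 1.13 mol·L⁻¹.

1.13 mol·L⁻¹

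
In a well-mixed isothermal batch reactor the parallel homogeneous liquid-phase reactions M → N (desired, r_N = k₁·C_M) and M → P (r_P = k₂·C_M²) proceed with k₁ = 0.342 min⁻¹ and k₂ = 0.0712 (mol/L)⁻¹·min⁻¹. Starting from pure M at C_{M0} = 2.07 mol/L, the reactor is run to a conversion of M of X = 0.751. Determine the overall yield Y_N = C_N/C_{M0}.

0.595

C_M = C_{M0}(1−X) = 0.5154 mol/L.
Along a PFR/batch, dC_N/dC_M = −r_N/(r_N+r_P) = −k₁/(k₁+k₂·C_M).
Integrating from C_{M0} to C_M: C_N = (0.342/0.0712)·ln[(0.342+0.0712·2.07)/(0.342+0.0712·0.515)] = 4.803·ln(0.4894/0.3787) = 1.232 mol/L.
Y_N = C_N/C_{M0} = 1.232/2.07 = 0.595.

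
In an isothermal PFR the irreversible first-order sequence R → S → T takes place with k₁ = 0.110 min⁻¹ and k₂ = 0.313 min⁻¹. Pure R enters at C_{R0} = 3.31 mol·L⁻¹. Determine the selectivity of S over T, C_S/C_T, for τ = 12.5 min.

The intermediate concentration in a first-order A→B→C sequence is C_S = k₁C_{R0}(e^(−k₁τ) − e^(−k₂τ))/(k₂−k₁).
e^(−k₁τ) = e^(−0.110×12.5) = e^(−1.375) = 0.2528; e^(−k₂τ) = e^(−3.913) = 0.01999.
C_S = 0.110×3.31/(0.313−0.110) × (0.2528−0.01999) = 1.794×0.2328 = 0.4176 mol·L⁻¹.
C_R = C_{R0}e^(−k₁τ) = 0.8369 mol·L⁻¹, so C_T = C_{R0}−C_R−C_S = 2.055 mol·L⁻¹; C_S/C_T = 0.203.

0.203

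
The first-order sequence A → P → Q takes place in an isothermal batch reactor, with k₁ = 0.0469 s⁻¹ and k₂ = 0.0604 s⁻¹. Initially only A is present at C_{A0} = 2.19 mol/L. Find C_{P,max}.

0.706 mol/L

At the optimum, C_{P,max}/C_{A0} = (k₁/k₂)^[k₂/(k₂−k₁)].
= (0.0469/0.0604)^(0.0604/(0.0604−0.0469)) = (0.7765)^(4.474) = 0.3224.
C_{P,max} = 0.3224×2.19 = 0.706 mol/L.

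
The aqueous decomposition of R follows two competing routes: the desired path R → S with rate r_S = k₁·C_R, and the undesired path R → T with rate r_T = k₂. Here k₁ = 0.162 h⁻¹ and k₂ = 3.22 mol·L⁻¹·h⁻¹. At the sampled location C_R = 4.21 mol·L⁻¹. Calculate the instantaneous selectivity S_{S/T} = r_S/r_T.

S_{S/T} = r_S/r_T = (k₁·C_R)/(k₂) = (k₁/k₂)·C_R.
= (0.162×4.210) / (3.22) = 0.6820/3.220 = 0.212.
Since the desired path is higher order in R, keeping C_R high (PFR or concentrated feed) favours S.

0.212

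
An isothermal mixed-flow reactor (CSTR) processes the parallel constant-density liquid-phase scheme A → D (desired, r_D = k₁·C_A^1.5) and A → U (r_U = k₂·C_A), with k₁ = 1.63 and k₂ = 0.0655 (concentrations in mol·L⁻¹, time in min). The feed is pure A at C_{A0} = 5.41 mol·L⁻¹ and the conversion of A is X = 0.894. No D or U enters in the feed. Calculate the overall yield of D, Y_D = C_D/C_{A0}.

0.849

Exit C_A = C_{A0}(1−X) = 5.41×0.106 = 0.5735 mol·L⁻¹.
Rates in a CSTR are evaluated at the outlet concentration: r_D = 1.63×0.5735^1.5 = 0.7079, r_U = 0.0655×0.5735 = 0.03756.
Fraction of consumed A going to D: r_D/(r_D+r_U) = 0.9496.
C_D = 0.9496·C_{A0}·X = 0.9496×5.41×0.894 = 4.59 mol·L⁻¹; Y_D = C_D/C_{A0} = 0.849.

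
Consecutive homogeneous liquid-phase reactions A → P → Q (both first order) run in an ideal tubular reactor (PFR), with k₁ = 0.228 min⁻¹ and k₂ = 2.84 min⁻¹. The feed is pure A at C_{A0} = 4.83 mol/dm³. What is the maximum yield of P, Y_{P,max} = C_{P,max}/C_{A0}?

0.0644

At the optimum, C_{P,max}/C_{A0} = (k₁/k₂)^[k₂/(k₂−k₁)].
= (0.228/2.84)^(2.84/(2.84−0.228)) = (0.08028)^(1.087) = 0.06442.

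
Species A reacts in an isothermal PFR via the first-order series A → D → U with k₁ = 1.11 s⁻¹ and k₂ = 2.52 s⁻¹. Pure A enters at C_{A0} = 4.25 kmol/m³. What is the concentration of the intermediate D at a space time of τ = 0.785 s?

Solving the coupled first-order balances gives C_D(τ) = [k₁/(k₂−k₁)]·C_{A0}·(e^(−k₁τ) − e^(−k₂τ)).
e^(−k₁τ) = e^(−1.11×0.785) = e^(−0.8714) = 0.4184; e^(−k₂τ) = e^(−1.978) = 0.1383.
C_D = 1.11×4.25/(2.52−1.11) × (0.4184−0.1383) = 3.346×0.2801 = 0.9370 kmol/m³.

0.937 kmol/m³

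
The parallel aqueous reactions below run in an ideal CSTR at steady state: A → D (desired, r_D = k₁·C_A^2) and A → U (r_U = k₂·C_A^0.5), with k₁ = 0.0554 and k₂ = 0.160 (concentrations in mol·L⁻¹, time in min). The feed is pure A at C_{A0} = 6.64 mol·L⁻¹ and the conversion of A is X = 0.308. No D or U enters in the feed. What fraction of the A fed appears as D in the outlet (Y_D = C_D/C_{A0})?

0.238

Exit C_A = C_{A0}(1−X) = 6.64×0.692 = 4.595 mol·L⁻¹.
A CSTR operates uniformly at the exit composition, giving r_D = 1.170 and r_U = 0.3430 (each k·C_A^n at C_A = 4.595).
Fraction of consumed A going to D: r_D/(r_D+r_U) = 0.7733.
C_D = 0.7733·C_{A0}·X = 0.7733×6.64×0.308 = 1.58 mol·L⁻¹; Y_D = C_D/C_{A0} = 0.238.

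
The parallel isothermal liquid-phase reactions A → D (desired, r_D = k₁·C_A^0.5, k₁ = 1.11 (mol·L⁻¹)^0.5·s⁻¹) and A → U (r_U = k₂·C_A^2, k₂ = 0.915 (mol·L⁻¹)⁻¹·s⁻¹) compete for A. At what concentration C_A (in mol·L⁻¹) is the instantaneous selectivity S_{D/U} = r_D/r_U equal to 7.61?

0.294 mol·L⁻¹

S_{D/U} = (k₁/k₂)·C_A^-1.5 ⇒ C_A = (S·k₂/k₁)^(1/(-1.5)).
= (7.61×0.915/1.11)^(-0.6667) = (6.273)^(-0.6667) = 0.294 mol·L⁻¹.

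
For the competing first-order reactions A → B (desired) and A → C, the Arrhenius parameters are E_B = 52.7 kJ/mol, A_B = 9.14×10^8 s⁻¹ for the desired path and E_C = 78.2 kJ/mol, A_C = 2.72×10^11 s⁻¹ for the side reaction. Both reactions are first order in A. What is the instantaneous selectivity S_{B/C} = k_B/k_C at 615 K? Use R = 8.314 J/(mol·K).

0.492

k_B/k_C = (A_B/A_C)·exp[−(E_B−E_C)/(RT)] = (A_B/A_C)·exp[(E_C−E_B)/(RT)].
(E_C−E_B)/(RT) = (78.2−52.7)×10³/(8.314×615) = 25500/5113 = 4.987.
k_B/k_C = (9.14×10^8/2.72×10^11)·exp(4.987) = 0.003360 × 146.5 = 0.492.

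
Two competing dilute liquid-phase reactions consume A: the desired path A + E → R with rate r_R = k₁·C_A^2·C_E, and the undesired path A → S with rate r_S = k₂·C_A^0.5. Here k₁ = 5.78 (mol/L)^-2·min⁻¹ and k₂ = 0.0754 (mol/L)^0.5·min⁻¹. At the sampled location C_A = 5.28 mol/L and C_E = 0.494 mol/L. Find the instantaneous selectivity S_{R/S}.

459

S_{R/S} = r_R/r_S = (k₁·C_A^2·C_E)/(k₂·C_A^0.5) = (k₁/k₂)·C_A^1.5·C_E.
= (5.78×5.280^2×0.4940) / (0.0754×5.280^0.5) = 79.60/0.1733 = 459.
Since the desired path is higher order in A, keeping C_A high (PFR or concentrated feed) favours R.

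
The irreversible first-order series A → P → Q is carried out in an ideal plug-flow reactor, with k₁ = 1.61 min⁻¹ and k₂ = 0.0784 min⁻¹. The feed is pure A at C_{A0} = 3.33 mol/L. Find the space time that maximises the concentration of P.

1.97 min

For first-order series the maximum of C_P occurs at τ_opt = ln(k₂/k₁)/(k₂−k₁).
= ln(0.0784/1.61)/(0.0784−1.61) = ln(0.04870)/-1.532 = -3.022/-1.532 = 1.97 min.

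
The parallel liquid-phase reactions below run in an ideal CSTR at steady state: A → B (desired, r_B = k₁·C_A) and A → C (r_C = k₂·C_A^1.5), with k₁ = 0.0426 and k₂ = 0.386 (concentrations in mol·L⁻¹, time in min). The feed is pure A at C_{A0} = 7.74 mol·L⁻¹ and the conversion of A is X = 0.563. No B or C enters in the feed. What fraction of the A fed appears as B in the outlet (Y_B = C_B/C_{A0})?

0.0319

Exit C_A = C_{A0}(1−X) = 7.74×0.437 = 3.382 mol·L⁻¹.
Rates in a CSTR are evaluated at the outlet concentration: r_B = 0.0426×3.382 = 0.1441, r_C = 0.386×3.382^1.5 = 2.401.
Fraction of consumed A going to B: r_B/(r_B+r_C) = 0.05661.
C_B = 0.05661·C_{A0}·X = 0.05661×7.74×0.563 = 0.247 mol·L⁻¹; Y_B = C_B/C_{A0} = 0.0319.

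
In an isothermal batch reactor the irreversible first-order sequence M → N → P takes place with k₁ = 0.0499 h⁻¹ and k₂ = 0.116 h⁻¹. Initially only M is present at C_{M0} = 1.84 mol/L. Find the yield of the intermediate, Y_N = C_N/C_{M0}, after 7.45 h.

0.202

For first-order series with pure M initially, C_N(t) = k₁C_{M0}/(k₂−k₁)·(e^(−k₁t) − e^(−k₂t)).
e^(−k₁t) = e^(−0.0499×7.45) = e^(−0.3718) = 0.6895; e^(−k₂t) = e^(−0.8642) = 0.4214.
C_N = 0.0499×1.84/(0.116−0.0499) × (0.6895−0.4214) = 1.389×0.2681 = 0.3725 mol/L.
Y_N = C_N/C_{M0} = 0.3725/1.84 = 0.202.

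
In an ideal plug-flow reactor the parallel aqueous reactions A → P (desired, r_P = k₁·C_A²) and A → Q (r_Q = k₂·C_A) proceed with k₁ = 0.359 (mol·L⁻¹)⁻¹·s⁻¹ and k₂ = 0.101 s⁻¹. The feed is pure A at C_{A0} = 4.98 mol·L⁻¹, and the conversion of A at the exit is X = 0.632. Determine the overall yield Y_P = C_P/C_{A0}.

0.580

C_A = C_{A0}(1−X) = 1.833 mol·L⁻¹.
Along a PFR/batch, dC_Q/dC_A = −r_Q/(r_P+r_Q) = −k₂/(k₂+k₁·C_A).
Integrating from C_{A0} to C_A: C_Q = (0.101/0.359)·ln[(0.101+0.359·4.98)/(0.101+0.359·1.83)] = 0.2813·ln(1.889/0.7589) = 0.2565 mol·L⁻¹.
Then C_P = (C_{A0}−C_A) − C_Q = 3.147 − 0.2565 = 2.891 mol·L⁻¹.
Y_P = C_P/C_{A0} = 2.891/4.98 = 0.580.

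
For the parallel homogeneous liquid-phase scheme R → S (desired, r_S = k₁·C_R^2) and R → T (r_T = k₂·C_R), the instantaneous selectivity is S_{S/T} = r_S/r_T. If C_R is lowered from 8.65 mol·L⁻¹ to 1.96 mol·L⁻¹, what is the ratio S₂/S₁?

S_{S/T} = (k₁/k₂)·C_R, so S₂/S₁ = (C_{R,2}/C_{R,1}).
= 1.96/8.65 = 0.227.

0.227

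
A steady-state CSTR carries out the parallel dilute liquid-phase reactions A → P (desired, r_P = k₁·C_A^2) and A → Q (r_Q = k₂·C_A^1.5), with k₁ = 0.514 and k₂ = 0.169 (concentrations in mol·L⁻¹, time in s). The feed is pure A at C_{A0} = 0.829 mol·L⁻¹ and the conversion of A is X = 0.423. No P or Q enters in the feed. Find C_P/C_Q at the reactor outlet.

Exit C_A = C_{A0}(1−X) = 0.829×0.577 = 0.4783 mol·L⁻¹.
A CSTR operates uniformly at the exit composition, giving r_P = 0.1176 and r_Q = 0.05591 (each k·C_A^n at C_A = 0.4783).
Overall selectivity = C_P/C_Q = r_Pτ/(r_Qτ) = r_P/r_Q = 2.10.

2.10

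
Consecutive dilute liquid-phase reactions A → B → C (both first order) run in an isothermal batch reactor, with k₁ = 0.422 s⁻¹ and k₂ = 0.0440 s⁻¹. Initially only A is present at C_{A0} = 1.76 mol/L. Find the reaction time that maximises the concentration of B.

5.98 s

For first-order series the maximum of C_B occurs at t_opt = ln(k₂/k₁)/(k₂−k₁).
= ln(0.0440/0.422)/(0.0440−0.422) = ln(0.1043)/-0.3780 = -2.261/-0.3780 = 5.98 s.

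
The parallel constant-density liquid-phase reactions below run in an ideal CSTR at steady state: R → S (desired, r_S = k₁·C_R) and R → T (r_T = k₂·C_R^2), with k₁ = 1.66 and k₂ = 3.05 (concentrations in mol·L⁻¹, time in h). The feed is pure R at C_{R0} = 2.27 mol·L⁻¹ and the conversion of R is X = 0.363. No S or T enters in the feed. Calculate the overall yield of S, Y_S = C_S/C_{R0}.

Exit C_R = C_{R0}(1−X) = 2.27×0.637 = 1.446 mol·L⁻¹.
Rates in a CSTR are evaluated at the outlet concentration: r_S = 1.66×1.446 = 2.400, r_T = 3.05×1.446^2 = 6.377.
Fraction of consumed R going to S: r_S/(r_S+r_T) = 0.2735.
C_S = 0.2735·C_{R0}·X = 0.2735×2.27×0.363 = 0.225 mol·L⁻¹; Y_S = C_S/C_{R0} = 0.0993.

0.0993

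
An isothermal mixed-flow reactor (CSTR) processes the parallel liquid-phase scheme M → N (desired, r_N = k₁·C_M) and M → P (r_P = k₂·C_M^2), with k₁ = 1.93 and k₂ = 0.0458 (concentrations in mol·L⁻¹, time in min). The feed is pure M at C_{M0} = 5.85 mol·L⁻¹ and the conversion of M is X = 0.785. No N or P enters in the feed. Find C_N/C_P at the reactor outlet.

Exit C_M = C_{M0}(1−X) = 5.85×0.215 = 1.258 mol·L⁻¹.
Rates in a CSTR are evaluated at the outlet concentration: r_N = 1.93×1.258 = 2.427, r_P = 0.0458×1.258^2 = 0.07245.
Overall selectivity = C_N/C_P = r_Nτ/(r_Pτ) = r_N/r_P = 33.5.

33.5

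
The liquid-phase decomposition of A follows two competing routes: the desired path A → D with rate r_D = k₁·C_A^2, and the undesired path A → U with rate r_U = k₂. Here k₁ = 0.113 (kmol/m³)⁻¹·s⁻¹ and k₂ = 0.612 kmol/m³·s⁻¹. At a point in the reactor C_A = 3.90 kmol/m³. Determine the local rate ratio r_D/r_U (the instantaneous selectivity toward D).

S_{D/U} = r_D/r_U = (k₁·C_A^2)/(k₂) = (k₁/k₂)·C_A^2.
= (0.113×3.900^2) / (0.612) = 1.719/0.6120 = 2.81.

2.81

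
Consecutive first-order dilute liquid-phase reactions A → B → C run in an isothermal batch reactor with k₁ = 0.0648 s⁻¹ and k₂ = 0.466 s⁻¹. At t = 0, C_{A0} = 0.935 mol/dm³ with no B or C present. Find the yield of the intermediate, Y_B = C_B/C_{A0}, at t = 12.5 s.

0.0714

For first-order series with pure A initially, C_B(t) = k₁C_{A0}/(k₂−k₁)·(e^(−k₁t) − e^(−k₂t)).
e^(−k₁t) = e^(−0.0648×12.5) = e^(−0.8100) = 0.4449; e^(−k₂t) = e^(−5.825) = 0.002953.
C_B = 0.0648×0.935/(0.466−0.0648) × (0.4449−0.002953) = 0.1510×0.4419 = 0.06674 mol/dm³.
Y_B = C_B/C_{A0} = 0.06674/0.935 = 0.0714.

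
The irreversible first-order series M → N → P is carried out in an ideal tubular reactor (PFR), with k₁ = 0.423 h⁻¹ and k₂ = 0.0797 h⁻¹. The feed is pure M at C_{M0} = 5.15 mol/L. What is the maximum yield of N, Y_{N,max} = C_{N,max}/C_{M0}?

0.679

For a first-order series the maximum intermediate yield is C_{N,max}/C_{M0} = (k₁/k₂)^[k₂/(k₂−k₁)].
= (0.423/0.0797)^(0.0797/(0.0797−0.423)) = (5.307)^(-0.2322) = 0.6788.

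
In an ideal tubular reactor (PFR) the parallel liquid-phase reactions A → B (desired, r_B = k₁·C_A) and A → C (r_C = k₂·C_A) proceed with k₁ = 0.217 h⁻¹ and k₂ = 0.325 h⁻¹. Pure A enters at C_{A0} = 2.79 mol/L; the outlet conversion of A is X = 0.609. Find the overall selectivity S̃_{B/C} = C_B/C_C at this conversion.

C_A = C_{A0}(1−X) = 1.091 mol/L.
Both paths are first order in A, so the instantaneous fraction to B is constant: dC_B/d(−C_A) = k₁/(k₁+k₂) = 0.4004.
C_B = 0.4004·(C_{A0}−C_A) = 0.4004×1.699 = 0.680 mol/L.
C_C = (C_{A0}−C_A)−C_B = 1.019 mol/L; S̃_{B/C} = 0.6803/1.019 = 0.668.

0.668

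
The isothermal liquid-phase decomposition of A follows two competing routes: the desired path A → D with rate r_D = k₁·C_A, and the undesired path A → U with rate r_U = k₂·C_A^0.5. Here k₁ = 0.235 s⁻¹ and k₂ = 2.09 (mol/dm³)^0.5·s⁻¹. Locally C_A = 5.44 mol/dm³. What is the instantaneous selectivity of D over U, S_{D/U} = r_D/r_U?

S_{D/U} = r_D/r_U = (k₁·C_A)/(k₂·C_A^0.5) = (k₁/k₂)·C_A^0.5.
= (0.235×5.440) / (2.09×5.440^0.5) = 1.278/4.875 = 0.262.
Since the desired path is higher order in A, keeping C_A high (PFR or concentrated feed) favours D.

0.262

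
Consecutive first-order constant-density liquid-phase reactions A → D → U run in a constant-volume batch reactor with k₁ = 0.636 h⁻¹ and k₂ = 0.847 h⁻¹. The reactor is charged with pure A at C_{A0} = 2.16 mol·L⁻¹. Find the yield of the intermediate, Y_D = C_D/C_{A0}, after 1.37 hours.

For first-order series with pure A initially, C_D(t) = k₁C_{A0}/(k₂−k₁)·(e^(−k₁t) − e^(−k₂t)).
e^(−k₁t) = e^(−0.636×1.37) = e^(−0.8713) = 0.4184; e^(−k₂t) = e^(−1.160) = 0.3134.
C_D = 0.636×2.16/(0.847−0.636) × (0.4184−0.3134) = 6.511×0.1050 = 0.6839 mol·L⁻¹.
Y_D = C_D/C_{A0} = 0.6839/2.16 = 0.317.

0.317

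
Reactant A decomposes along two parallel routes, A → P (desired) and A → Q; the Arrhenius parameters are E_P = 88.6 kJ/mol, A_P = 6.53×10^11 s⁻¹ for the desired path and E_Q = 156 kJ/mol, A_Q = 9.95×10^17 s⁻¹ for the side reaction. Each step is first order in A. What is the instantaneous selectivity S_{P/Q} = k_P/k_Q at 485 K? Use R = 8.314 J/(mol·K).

11.9

With equal orders, S_{P/Q} = k_P/k_Q = (A_P/A_Q)·exp[(E_Q−E_P)/(RT)].
(E_Q−E_P)/(RT) = (156−88.6)×10³/(8.314×485) = 67400/4032 = 16.72.
k_P/k_Q = (6.53×10^11/9.95×10^17)·exp(16.72) = 6.563×10^-7 × 1.817×10^7 = 11.9.
Since E_P < E_Q, lowering the temperature improves selectivity toward P.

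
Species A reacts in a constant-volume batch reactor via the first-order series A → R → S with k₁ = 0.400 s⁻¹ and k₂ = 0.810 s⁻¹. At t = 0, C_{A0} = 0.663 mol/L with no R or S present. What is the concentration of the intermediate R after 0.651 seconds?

For first-order series with pure A initially, C_R(t) = k₁C_{A0}/(k₂−k₁)·(e^(−k₁t) − e^(−k₂t)).
e^(−k₁t) = e^(−0.400×0.651) = e^(−0.2604) = 0.7707; e^(−k₂t) = e^(−0.5273) = 0.5902.
C_R = 0.400×0.663/(0.810−0.400) × (0.7707−0.5902) = 0.6468×0.1806 = 0.1168 mol/L.

0.117 mol/L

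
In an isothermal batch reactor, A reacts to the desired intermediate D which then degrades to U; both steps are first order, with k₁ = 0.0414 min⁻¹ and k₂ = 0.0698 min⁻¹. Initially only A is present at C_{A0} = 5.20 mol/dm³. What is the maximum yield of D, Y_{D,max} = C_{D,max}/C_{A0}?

For a first-order series the maximum intermediate yield is C_{D,max}/C_{A0} = (k₁/k₂)^[k₂/(k₂−k₁)].
= (0.0414/0.0698)^(0.0698/(0.0698−0.0414)) = (0.5931)^(2.458) = 0.2770.

0.277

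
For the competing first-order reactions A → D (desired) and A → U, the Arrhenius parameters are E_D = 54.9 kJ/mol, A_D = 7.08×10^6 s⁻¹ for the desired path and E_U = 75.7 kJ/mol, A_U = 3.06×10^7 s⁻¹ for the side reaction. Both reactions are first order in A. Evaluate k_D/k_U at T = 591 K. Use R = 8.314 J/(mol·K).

k_D/k_U = (A_D/A_U)·exp[−(E_D−E_U)/(RT)] = (A_D/A_U)·exp[(E_U−E_D)/(RT)].
(E_U−E_D)/(RT) = (75.7−54.9)×10³/(8.314×591) = 20800/4914 = 4.233.
k_D/k_U = (7.08×10^6/3.06×10^7)·exp(4.233) = 0.2314 × 68.94 = 15.9.
Since E_D < E_U, lowering the temperature improves selectivity toward D.

15.9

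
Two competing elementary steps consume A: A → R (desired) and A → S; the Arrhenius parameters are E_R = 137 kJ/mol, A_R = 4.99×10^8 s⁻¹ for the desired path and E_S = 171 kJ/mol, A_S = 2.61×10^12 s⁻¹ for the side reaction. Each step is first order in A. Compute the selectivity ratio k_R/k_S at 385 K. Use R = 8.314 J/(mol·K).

7.84

k_R/k_S = (A_R/A_S)·exp[−(E_R−E_S)/(RT)] = (A_R/A_S)·exp[(E_S−E_R)/(RT)].
(E_S−E_R)/(RT) = (171−137)×10³/(8.314×385) = 34000/3201 = 10.62.
k_R/k_S = (4.99×10^8/2.61×10^12)·exp(10.62) = 1.912×10^-4 × 41029 = 7.84.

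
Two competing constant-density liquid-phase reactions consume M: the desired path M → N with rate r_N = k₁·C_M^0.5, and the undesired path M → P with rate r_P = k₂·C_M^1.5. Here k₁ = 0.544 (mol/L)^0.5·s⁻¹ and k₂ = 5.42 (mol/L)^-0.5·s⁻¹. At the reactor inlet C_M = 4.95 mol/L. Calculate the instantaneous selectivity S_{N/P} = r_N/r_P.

S_{N/P} = r_N/r_P = (k₁·C_M^0.5)/(k₂·C_M^1.5) = (k₁/k₂)·C_M⁻¹.
= (0.544×4.950^0.5) / (5.42×4.950^1.5) = 1.210/59.69 = 0.0203.
The undesired path is higher order in M, so low C_M (CSTR or dilute feed) favours N.

0.0203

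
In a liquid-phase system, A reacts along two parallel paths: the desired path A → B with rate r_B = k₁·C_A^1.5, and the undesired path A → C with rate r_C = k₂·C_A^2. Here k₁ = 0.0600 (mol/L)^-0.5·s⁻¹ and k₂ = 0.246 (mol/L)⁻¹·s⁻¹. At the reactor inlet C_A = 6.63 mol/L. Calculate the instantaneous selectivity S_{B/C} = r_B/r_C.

S_{B/C} = r_B/r_C = (k₁·C_A^1.5)/(k₂·C_A^2) = (k₁/k₂)·C_A^-0.5.
= (0.0600×6.630^1.5) / (0.246×6.630^2) = 1.024/10.81 = 0.0947.

0.0947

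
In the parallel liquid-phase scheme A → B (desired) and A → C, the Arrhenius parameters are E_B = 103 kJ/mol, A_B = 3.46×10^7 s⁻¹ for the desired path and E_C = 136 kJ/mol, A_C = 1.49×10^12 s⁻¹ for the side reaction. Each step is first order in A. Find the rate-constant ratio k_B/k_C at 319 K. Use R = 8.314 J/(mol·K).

Since both paths have the same order in A, the concentration cancels and S_{B/C} = k_B/k_C = (A_B/A_C)·exp[(E_C−E_B)/(RT)].
(E_C−E_B)/(RT) = (136−103)×10³/(8.314×319) = 33000/2652 = 12.44.
k_B/k_C = (3.46×10^7/1.49×10^12)·exp(12.44) = 2.322×10^-5 × 2.534×10^5 = 5.88.
Since E_B < E_C, lowering the temperature improves selectivity toward B.

5.88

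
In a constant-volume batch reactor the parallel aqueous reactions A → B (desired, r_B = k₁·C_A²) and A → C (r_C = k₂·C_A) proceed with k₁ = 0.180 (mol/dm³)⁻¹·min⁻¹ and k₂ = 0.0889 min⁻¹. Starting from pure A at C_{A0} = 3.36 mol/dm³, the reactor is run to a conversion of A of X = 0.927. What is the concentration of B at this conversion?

C_A = C_{A0}(1−X) = 0.2453 mol/dm³.
Along a PFR/batch, dC_C/dC_A = −r_C/(r_B+r_C) = −k₂/(k₂+k₁·C_A).
Integrating from C_{A0} to C_A: C_C = (0.0889/0.180)·ln[(0.0889+0.180·3.36)/(0.0889+0.180·0.245)] = 0.4939·ln(0.6937/0.1331) = 0.8156 mol/dm³.
Then C_B = (C_{A0}−C_A) − C_C = 3.115 − 0.8156 = 2.299 mol/dm³.

2.30 mol/dm³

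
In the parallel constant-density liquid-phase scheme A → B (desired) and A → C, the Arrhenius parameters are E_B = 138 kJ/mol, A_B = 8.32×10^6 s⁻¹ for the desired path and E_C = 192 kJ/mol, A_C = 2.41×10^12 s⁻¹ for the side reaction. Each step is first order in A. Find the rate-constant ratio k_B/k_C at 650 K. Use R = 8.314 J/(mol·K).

0.0755

k_B/k_C = (A_B/A_C)·exp[−(E_B−E_C)/(RT)] = (A_B/A_C)·exp[(E_C−E_B)/(RT)].
(E_C−E_B)/(RT) = (192−138)×10³/(8.314×650) = 54000/5404 = 9.992.
k_B/k_C = (8.32×10^6/2.41×10^12)·exp(9.992) = 3.452×10^-6 × 21860 = 0.0755.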